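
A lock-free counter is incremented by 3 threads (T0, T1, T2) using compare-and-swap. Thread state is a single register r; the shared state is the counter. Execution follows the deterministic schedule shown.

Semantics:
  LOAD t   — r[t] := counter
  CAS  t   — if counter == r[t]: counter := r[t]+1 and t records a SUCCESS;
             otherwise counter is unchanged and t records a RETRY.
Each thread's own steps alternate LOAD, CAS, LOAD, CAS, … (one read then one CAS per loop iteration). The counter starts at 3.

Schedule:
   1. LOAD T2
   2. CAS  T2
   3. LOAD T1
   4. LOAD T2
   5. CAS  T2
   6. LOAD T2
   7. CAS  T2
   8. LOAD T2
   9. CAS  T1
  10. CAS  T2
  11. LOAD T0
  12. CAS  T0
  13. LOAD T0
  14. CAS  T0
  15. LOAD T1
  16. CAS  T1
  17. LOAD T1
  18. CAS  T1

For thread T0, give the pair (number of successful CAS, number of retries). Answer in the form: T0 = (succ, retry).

T0 = (2, 0)

   1) LOAD T2:  M=3  r_T2=3
   2) CAS  T2:  M=4  r_T2=3 ✓
   3) LOAD T1:  M=4  r_T1=4
   4) LOAD T2:  M=4  r_T2=4
   5) CAS  T2:  M=5  r_T2=4 ✓
   6) LOAD T2:  M=5  r_T2=5
   7) CAS  T2:  M=6  r_T2=5 ✓
   8) LOAD T2:  M=6  r_T2=6
   9) CAS  T1:  M=6  r_T1=4 ✗
  10) CAS  T2:  M=7  r_T2=6 ✓
  11) LOAD T0:  M=7  r_T0=7
  12) CAS  T0:  M=8  r_T0=7 ✓
  13) LOAD T0:  M=8  r_T0=8
  14) CAS  T0:  M=9  r_T0=8 ✓
  15) LOAD T1:  M=9  r_T1=9
  16) CAS  T1:  M=10  r_T1=9 ✓
  17) LOAD T1:  M=10  r_T1=10
  18) CAS  T1:  M=11  r_T1=10 ✓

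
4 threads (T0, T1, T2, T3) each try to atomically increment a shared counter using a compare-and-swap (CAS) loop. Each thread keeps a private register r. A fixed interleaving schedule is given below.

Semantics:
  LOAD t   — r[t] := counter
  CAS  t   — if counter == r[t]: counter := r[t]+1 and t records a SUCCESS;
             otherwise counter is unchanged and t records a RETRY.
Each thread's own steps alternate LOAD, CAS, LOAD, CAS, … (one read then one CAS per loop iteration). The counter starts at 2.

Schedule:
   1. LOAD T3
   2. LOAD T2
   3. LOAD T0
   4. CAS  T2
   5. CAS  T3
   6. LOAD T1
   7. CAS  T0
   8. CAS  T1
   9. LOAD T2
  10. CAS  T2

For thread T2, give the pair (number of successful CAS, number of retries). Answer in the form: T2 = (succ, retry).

step 1: T3 LOAD ⇒ load; ctr=2 reg=2
step 2: T2 LOAD ⇒ load; ctr=2 reg=2
step 3: T0 LOAD ⇒ load; ctr=2 reg=2
step 4: T2 CAS ⇒ ok; ctr=3 reg=2
step 5: T3 CAS ⇒ retry; ctr=3 reg=2
step 6: T1 LOAD ⇒ load; ctr=3 reg=3
step 7: T0 CAS ⇒ retry; ctr=3 reg=2
step 8: T1 CAS ⇒ ok; ctr=4 reg=3
step 9: T2 LOAD ⇒ load; ctr=4 reg=4
step 10: T2 CAS ⇒ ok; ctr=5 reg=4

T2 = (2, 0)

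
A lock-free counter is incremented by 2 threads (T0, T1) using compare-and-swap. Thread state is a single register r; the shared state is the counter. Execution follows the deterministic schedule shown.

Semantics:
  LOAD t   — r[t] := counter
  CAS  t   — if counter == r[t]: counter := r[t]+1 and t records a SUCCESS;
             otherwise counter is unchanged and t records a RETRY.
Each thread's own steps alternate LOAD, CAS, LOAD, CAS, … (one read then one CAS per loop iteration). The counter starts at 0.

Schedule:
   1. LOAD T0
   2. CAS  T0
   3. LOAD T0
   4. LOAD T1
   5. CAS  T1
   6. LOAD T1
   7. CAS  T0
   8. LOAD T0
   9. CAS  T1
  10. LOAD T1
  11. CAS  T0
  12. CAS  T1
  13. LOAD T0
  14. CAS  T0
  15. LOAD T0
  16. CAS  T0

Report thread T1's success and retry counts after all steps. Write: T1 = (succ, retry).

T1 = (3, 0)

[1] T0.load  rd  (counter 0, T0.r 0)
[2] T0.cas  hit  (counter 1, T0.r 0)
[3] T0.load  rd  (counter 1, T0.r 1)
[4] T1.load  rd  (counter 1, T1.r 1)
[5] T1.cas  hit  (counter 2, T1.r 1)
[6] T1.load  rd  (counter 2, T1.r 2)
[7] T0.cas  miss  (counter 2, T0.r 1)
[8] T0.load  rd  (counter 2, T0.r 2)
[9] T1.cas  hit  (counter 3, T1.r 2)
[10] T1.load  rd  (counter 3, T1.r 3)
[11] T0.cas  miss  (counter 3, T0.r 2)
[12] T1.cas  hit  (counter 4, T1.r 3)
[13] T0.load  rd  (counter 4, T0.r 4)
[14] T0.cas  hit  (counter 5, T0.r 4)
[15] T0.load  rd  (counter 5, T0.r 5)
[16] T0.cas  hit  (counter 6, T0.r 5)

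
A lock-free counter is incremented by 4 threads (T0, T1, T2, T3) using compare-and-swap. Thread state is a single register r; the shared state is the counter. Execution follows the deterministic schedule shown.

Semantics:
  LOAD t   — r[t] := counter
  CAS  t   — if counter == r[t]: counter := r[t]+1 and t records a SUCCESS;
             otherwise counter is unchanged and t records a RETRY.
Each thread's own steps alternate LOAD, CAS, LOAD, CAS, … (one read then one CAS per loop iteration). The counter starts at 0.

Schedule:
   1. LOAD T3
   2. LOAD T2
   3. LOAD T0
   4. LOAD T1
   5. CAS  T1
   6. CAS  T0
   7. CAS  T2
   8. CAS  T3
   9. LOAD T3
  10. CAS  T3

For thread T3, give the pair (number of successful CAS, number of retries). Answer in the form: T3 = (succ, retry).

T3 = (1, 1)

step 1: T3 LOAD ⇒ load; ctr=0 reg=0
step 2: T2 LOAD ⇒ load; ctr=0 reg=0
step 3: T0 LOAD ⇒ load; ctr=0 reg=0
step 4: T1 LOAD ⇒ load; ctr=0 reg=0
step 5: T1 CAS ⇒ ok; ctr=1 reg=0
step 6: T0 CAS ⇒ retry; ctr=1 reg=0
step 7: T2 CAS ⇒ retry; ctr=1 reg=0
step 8: T3 CAS ⇒ retry; ctr=1 reg=0
step 9: T3 LOAD ⇒ load; ctr=1 reg=1
step 10: T3 CAS ⇒ ok; ctr=2 reg=1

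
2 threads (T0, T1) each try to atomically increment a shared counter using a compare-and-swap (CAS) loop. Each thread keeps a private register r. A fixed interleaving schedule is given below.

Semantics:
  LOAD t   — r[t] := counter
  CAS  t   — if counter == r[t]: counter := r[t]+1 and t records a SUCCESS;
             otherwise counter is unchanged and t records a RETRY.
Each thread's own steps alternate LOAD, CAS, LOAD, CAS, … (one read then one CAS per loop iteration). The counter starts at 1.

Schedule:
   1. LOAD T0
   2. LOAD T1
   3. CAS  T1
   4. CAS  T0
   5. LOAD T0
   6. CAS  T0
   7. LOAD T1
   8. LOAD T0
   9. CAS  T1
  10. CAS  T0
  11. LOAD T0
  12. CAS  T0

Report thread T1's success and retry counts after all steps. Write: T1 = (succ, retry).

T1 = (2, 0)

[1] T0.load  rd  (counter 1, T0.r 1)
[2] T1.load  rd  (counter 1, T1.r 1)
[3] T1.cas  hit  (counter 2, T1.r 1)
[4] T0.cas  miss  (counter 2, T0.r 1)
[5] T0.load  rd  (counter 2, T0.r 2)
[6] T0.cas  hit  (counter 3, T0.r 2)
[7] T1.load  rd  (counter 3, T1.r 3)
[8] T0.load  rd  (counter 3, T0.r 3)
[9] T1.cas  hit  (counter 4, T1.r 3)
[10] T0.cas  miss  (counter 4, T0.r 3)
[11] T0.load  rd  (counter 4, T0.r 4)
[12] T0.cas  hit  (counter 5, T0.r 4)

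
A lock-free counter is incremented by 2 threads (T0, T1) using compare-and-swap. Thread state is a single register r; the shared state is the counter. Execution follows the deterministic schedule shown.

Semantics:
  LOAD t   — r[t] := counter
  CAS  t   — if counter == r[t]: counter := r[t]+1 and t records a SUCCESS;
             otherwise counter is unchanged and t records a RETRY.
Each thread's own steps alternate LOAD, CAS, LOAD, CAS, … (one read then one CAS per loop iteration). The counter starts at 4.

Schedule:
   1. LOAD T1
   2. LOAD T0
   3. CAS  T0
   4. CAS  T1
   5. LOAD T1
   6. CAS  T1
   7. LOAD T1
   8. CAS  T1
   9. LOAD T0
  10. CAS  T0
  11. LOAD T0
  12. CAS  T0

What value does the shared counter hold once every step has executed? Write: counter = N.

counter = 9

[1] T1.load  rd  (counter 4, T1.r 4)
[2] T0.load  rd  (counter 4, T0.r 4)
[3] T0.cas  hit  (counter 5, T0.r 4)
[4] T1.cas  miss  (counter 5, T1.r 4)
[5] T1.load  rd  (counter 5, T1.r 5)
[6] T1.cas  hit  (counter 6, T1.r 5)
[7] T1.load  rd  (counter 6, T1.r 6)
[8] T1.cas  hit  (counter 7, T1.r 6)
[9] T0.load  rd  (counter 7, T0.r 7)
[10] T0.cas  hit  (counter 8, T0.r 7)
[11] T0.load  rd  (counter 8, T0.r 8)
[12] T0.cas  hit  (counter 9, T0.r 8)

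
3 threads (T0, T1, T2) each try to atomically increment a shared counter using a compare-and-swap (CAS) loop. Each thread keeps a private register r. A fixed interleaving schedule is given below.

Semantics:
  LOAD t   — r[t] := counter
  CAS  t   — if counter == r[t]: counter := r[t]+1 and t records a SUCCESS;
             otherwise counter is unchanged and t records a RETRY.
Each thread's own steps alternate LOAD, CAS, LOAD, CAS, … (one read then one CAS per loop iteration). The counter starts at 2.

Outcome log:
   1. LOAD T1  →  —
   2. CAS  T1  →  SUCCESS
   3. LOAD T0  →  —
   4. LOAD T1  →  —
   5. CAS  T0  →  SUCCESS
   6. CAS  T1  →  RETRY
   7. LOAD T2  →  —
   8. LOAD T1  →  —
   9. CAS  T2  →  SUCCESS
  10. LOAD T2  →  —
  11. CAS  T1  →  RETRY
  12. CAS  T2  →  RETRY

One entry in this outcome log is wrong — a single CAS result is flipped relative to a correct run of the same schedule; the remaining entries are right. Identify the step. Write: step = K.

step = 12

Reference trace:
1. LOAD T1 → mem=2 r[T1]=2 [LOAD]
2. CAS T1 → mem=3 r[T1]=2 [OK]
3. LOAD T0 → mem=3 r[T0]=3 [LOAD]
4. LOAD T1 → mem=3 r[T1]=3 [LOAD]
5. CAS T0 → mem=4 r[T0]=3 [OK]
6. CAS T1 → mem=4 r[T1]=3 [RETRY]
7. LOAD T2 → mem=4 r[T2]=4 [LOAD]
8. LOAD T1 → mem=4 r[T1]=4 [LOAD]
9. CAS T2 → mem=5 r[T2]=4 [OK]
10. LOAD T2 → mem=5 r[T2]=5 [LOAD]
11. CAS T1 → mem=5 r[T1]=4 [RETRY]
12. CAS T2 → mem=6 r[T2]=5 [OK]
Mismatch at 12.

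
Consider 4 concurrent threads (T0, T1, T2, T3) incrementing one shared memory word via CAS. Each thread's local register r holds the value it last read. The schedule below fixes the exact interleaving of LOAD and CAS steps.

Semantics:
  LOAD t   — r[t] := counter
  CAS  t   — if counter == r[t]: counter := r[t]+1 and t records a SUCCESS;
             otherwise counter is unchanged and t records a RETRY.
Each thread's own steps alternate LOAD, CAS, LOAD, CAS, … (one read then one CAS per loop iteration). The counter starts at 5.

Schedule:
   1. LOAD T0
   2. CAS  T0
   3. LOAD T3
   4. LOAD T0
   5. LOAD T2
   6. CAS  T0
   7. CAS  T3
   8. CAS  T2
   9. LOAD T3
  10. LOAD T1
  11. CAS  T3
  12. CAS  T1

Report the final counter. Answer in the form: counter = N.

counter = 8

   1) LOAD T0:  M=5  r_T0=5
   2) CAS  T0:  M=6  r_T0=5 ✓
   3) LOAD T3:  M=6  r_T3=6
   4) LOAD T0:  M=6  r_T0=6
   5) LOAD T2:  M=6  r_T2=6
   6) CAS  T0:  M=7  r_T0=6 ✓
   7) CAS  T3:  M=7  r_T3=6 ✗
   8) CAS  T2:  M=7  r_T2=6 ✗
   9) LOAD T3:  M=7  r_T3=7
  10) LOAD T1:  M=7  r_T1=7
  11) CAS  T3:  M=8  r_T3=7 ✓
  12) CAS  T1:  M=8  r_T1=7 ✗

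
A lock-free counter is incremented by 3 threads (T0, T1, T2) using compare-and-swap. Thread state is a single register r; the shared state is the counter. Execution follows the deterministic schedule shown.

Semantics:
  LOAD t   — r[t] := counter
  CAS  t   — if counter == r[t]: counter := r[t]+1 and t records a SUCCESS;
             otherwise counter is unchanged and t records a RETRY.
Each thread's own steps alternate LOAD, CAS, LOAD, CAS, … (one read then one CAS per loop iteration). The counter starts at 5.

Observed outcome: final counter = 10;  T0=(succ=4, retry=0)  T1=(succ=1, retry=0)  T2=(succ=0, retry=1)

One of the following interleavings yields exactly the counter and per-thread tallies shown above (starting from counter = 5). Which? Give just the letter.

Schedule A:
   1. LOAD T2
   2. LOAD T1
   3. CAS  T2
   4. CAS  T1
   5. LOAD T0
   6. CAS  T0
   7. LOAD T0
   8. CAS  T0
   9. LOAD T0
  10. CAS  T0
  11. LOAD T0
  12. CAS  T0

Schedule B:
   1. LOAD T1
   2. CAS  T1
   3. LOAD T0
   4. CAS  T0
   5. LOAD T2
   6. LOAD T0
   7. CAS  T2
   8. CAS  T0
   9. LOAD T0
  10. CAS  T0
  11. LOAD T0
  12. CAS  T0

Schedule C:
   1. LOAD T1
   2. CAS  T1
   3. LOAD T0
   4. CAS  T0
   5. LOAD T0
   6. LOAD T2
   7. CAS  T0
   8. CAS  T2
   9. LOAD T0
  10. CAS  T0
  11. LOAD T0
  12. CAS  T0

C

Simulating candidate C:
T1 LOAD — after: cnt=5, r=5 — load
T1 CAS — after: cnt=6, r=5 — ok
T0 LOAD — after: cnt=6, r=6 — load
T0 CAS — after: cnt=7, r=6 — ok
T0 LOAD — after: cnt=7, r=7 — load
T2 LOAD — after: cnt=7, r=7 — load
T0 CAS — after: cnt=8, r=7 — ok
T2 CAS — after: cnt=8, r=7 — retry
T0 LOAD — after: cnt=8, r=8 — load
T0 CAS — after: cnt=9, r=8 — ok
T0 LOAD — after: cnt=9, r=9 — load
T0 CAS — after: cnt=10, r=9 — ok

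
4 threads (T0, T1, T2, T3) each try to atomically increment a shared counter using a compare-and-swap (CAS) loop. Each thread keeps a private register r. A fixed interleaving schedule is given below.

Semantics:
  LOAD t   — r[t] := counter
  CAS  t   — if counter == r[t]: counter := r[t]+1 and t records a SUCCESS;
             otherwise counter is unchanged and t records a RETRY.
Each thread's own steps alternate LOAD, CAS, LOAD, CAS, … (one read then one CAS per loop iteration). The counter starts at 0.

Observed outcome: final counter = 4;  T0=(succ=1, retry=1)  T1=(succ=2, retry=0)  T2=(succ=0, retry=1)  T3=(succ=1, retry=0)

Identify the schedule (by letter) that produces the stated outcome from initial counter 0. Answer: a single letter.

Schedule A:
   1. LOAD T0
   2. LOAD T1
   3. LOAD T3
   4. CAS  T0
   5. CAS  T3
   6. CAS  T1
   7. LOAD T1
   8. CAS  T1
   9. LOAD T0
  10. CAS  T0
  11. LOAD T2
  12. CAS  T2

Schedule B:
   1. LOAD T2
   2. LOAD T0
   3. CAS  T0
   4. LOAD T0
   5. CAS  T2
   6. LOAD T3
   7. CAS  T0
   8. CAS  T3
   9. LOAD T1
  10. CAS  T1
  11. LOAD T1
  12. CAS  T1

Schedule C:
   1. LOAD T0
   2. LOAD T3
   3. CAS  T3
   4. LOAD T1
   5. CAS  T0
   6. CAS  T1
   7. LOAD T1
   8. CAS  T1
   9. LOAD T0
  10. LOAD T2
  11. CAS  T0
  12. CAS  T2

C

Tracing schedule C:
   1) LOAD T0:  M=0  r_T0=0
   2) LOAD T3:  M=0  r_T3=0
   3) CAS  T3:  M=1  r_T3=0 ✓
   4) LOAD T1:  M=1  r_T1=1
   5) CAS  T0:  M=1  r_T0=0 ✗
   6) CAS  T1:  M=2  r_T1=1 ✓
   7) LOAD T1:  M=2  r_T1=2
   8) CAS  T1:  M=3  r_T1=2 ✓
   9) LOAD T0:  M=3  r_T0=3
  10) LOAD T2:  M=3  r_T2=3
  11) CAS  T0:  M=4  r_T0=3 ✓
  12) CAS  T2:  M=4  r_T2=3 ✗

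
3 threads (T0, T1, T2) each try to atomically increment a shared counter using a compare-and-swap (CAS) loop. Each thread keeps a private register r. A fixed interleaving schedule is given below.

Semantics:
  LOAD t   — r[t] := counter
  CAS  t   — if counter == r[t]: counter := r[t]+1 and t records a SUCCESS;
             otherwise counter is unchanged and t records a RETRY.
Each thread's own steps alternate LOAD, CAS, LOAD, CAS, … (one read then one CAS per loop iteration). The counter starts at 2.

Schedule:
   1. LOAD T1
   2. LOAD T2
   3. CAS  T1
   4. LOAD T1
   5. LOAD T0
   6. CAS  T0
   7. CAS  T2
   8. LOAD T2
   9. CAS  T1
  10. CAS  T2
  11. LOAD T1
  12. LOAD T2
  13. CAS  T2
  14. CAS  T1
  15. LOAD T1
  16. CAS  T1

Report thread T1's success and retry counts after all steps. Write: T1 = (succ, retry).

T1 = (2, 2)

T1 LOAD — after: cnt=2, r=2 — load
T2 LOAD — after: cnt=2, r=2 — load
T1 CAS — after: cnt=3, r=2 — ok
T1 LOAD — after: cnt=3, r=3 — load
T0 LOAD — after: cnt=3, r=3 — load
T0 CAS — after: cnt=4, r=3 — ok
T2 CAS — after: cnt=4, r=2 — retry
T2 LOAD — after: cnt=4, r=4 — load
T1 CAS — after: cnt=4, r=3 — retry
T2 CAS — after: cnt=5, r=4 — ok
T1 LOAD — after: cnt=5, r=5 — load
T2 LOAD — after: cnt=5, r=5 — load
T2 CAS — after: cnt=6, r=5 — ok
T1 CAS — after: cnt=6, r=5 — retry
T1 LOAD — after: cnt=6, r=6 — load
T1 CAS — after: cnt=7, r=6 — ok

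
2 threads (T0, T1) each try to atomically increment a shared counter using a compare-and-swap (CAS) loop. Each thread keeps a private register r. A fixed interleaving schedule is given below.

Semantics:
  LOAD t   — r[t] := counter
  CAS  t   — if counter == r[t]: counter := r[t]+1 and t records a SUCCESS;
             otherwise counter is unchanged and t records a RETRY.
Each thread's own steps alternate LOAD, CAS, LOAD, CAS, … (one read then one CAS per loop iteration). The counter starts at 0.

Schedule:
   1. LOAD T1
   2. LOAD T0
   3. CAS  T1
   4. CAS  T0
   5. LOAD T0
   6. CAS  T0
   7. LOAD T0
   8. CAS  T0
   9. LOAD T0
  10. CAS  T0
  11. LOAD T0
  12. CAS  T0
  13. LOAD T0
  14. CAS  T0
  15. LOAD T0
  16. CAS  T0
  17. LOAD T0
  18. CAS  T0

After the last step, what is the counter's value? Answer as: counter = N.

   1) LOAD T1:  M=0  r_T1=0
   2) LOAD T0:  M=0  r_T0=0
   3) CAS  T1:  M=1  r_T1=0 ✓
   4) CAS  T0:  M=1  r_T0=0 ✗
   5) LOAD T0:  M=1  r_T0=1
   6) CAS  T0:  M=2  r_T0=1 ✓
   7) LOAD T0:  M=2  r_T0=2
   8) CAS  T0:  M=3  r_T0=2 ✓
   9) LOAD T0:  M=3  r_T0=3
  10) CAS  T0:  M=4  r_T0=3 ✓
  11) LOAD T0:  M=4  r_T0=4
  12) CAS  T0:  M=5  r_T0=4 ✓
  13) LOAD T0:  M=5  r_T0=5
  14) CAS  T0:  M=6  r_T0=5 ✓
  15) LOAD T0:  M=6  r_T0=6
  16) CAS  T0:  M=7  r_T0=6 ✓
  17) LOAD T0:  M=7  r_T0=7
  18) CAS  T0:  M=8  r_T0=7 ✓

counter = 8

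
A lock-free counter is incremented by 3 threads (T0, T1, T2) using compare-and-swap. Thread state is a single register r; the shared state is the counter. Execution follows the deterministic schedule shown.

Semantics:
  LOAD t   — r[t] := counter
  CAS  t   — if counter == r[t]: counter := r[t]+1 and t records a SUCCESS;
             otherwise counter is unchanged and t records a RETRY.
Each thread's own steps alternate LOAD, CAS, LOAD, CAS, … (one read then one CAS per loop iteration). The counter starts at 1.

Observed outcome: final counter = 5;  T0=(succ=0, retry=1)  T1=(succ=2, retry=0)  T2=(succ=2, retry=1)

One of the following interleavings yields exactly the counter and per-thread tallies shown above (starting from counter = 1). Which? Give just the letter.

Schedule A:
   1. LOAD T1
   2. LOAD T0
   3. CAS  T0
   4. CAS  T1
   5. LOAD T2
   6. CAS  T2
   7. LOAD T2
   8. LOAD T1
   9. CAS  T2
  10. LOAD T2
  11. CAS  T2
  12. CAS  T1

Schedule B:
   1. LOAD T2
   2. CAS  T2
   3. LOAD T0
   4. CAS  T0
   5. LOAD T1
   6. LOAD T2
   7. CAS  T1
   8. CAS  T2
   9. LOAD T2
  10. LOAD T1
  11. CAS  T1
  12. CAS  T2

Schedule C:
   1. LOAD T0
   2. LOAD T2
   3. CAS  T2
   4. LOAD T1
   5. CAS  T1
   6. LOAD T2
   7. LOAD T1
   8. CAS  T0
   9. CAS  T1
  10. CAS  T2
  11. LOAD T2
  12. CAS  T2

C

Run C:
T0 LOAD — after: cnt=1, r=1 — load
T2 LOAD — after: cnt=1, r=1 — load
T2 CAS — after: cnt=2, r=1 — ok
T1 LOAD — after: cnt=2, r=2 — load
T1 CAS — after: cnt=3, r=2 — ok
T2 LOAD — after: cnt=3, r=3 — load
T1 LOAD — after: cnt=3, r=3 — load
T0 CAS — after: cnt=3, r=1 — retry
T1 CAS — after: cnt=4, r=3 — ok
T2 CAS — after: cnt=4, r=3 — retry
T2 LOAD — after: cnt=4, r=4 — load
T2 CAS — after: cnt=5, r=4 — ok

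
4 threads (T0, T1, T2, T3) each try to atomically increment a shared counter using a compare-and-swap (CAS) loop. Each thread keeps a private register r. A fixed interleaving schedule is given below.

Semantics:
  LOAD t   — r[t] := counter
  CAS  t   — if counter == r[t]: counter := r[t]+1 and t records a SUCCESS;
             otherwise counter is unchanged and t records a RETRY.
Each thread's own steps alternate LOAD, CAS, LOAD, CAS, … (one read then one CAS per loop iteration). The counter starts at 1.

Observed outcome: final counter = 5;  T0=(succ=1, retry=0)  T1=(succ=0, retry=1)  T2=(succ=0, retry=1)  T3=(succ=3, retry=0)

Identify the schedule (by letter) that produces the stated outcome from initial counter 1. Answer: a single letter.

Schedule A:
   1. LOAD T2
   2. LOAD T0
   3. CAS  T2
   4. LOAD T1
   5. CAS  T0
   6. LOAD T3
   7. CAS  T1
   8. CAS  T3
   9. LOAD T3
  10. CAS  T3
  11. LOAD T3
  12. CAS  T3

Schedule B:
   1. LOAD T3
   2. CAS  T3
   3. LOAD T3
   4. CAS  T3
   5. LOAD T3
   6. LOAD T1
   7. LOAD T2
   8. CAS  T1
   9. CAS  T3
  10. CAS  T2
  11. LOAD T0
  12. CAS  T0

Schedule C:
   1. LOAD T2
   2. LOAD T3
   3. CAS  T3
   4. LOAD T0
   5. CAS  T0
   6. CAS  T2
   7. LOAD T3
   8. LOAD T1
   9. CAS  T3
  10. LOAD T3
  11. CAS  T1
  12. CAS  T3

Simulating candidate C:
   1) LOAD T2:  M=1  r_T2=1
   2) LOAD T3:  M=1  r_T3=1
   3) CAS  T3:  M=2  r_T3=1 ✓
   4) LOAD T0:  M=2  r_T0=2
   5) CAS  T0:  M=3  r_T0=2 ✓
   6) CAS  T2:  M=3  r_T2=1 ✗
   7) LOAD T3:  M=3  r_T3=3
   8) LOAD T1:  M=3  r_T1=3
   9) CAS  T3:  M=4  r_T3=3 ✓
  10) LOAD T3:  M=4  r_T3=4
  11) CAS  T1:  M=4  r_T1=3 ✗
  12) CAS  T3:  M=5  r_T3=4 ✓

C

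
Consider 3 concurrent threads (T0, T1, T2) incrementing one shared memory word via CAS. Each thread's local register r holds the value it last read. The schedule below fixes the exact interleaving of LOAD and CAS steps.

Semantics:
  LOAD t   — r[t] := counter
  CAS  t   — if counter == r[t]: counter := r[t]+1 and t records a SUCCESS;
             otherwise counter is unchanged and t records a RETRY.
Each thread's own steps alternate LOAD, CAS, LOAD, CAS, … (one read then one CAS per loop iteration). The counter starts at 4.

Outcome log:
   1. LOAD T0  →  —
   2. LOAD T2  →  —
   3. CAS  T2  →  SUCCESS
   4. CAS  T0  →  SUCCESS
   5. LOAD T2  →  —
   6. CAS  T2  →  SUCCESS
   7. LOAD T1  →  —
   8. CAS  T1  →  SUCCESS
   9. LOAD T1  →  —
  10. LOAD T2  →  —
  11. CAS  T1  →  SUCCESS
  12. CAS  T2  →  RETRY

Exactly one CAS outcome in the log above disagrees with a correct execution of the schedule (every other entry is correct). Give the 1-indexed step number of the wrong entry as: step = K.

Reference trace:
T0 LOAD — after: cnt=4, r=4 — load
T2 LOAD — after: cnt=4, r=4 — load
T2 CAS — after: cnt=5, r=4 — ok
T0 CAS — after: cnt=5, r=4 — retry
T2 LOAD — after: cnt=5, r=5 — load
T2 CAS — after: cnt=6, r=5 — ok
T1 LOAD — after: cnt=6, r=6 — load
T1 CAS — after: cnt=7, r=6 — ok
T1 LOAD — after: cnt=7, r=7 — load
T2 LOAD — after: cnt=7, r=7 — load
T1 CAS — after: cnt=8, r=7 — ok
T2 CAS — after: cnt=8, r=7 — retry
Flip is step 4.

step = 4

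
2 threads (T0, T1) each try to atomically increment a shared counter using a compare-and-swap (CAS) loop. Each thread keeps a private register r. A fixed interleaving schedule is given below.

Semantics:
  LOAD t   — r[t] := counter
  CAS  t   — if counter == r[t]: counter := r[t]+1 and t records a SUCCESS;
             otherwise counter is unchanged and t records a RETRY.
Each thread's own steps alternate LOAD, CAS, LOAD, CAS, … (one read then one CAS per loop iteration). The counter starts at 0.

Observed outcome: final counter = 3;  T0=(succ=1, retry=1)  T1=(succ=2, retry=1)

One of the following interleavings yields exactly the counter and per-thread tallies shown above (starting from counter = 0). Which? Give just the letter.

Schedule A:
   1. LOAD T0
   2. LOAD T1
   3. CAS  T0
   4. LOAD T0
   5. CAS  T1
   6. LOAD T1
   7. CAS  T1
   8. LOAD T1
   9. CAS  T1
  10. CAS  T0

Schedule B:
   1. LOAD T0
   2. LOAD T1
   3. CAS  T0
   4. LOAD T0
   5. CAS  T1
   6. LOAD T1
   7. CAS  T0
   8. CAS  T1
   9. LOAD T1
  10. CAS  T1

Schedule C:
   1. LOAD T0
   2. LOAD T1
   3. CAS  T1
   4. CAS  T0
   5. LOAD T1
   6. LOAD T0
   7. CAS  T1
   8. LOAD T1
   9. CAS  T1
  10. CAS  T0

Tracing schedule A:
T0 LOAD — after: cnt=0, r=0 — load
T1 LOAD — after: cnt=0, r=0 — load
T0 CAS — after: cnt=1, r=0 — ok
T0 LOAD — after: cnt=1, r=1 — load
T1 CAS — after: cnt=1, r=0 — retry
T1 LOAD — after: cnt=1, r=1 — load
T1 CAS — after: cnt=2, r=1 — ok
T1 LOAD — after: cnt=2, r=2 — load
T1 CAS — after: cnt=3, r=2 — ok
T0 CAS — after: cnt=3, r=1 — retry

A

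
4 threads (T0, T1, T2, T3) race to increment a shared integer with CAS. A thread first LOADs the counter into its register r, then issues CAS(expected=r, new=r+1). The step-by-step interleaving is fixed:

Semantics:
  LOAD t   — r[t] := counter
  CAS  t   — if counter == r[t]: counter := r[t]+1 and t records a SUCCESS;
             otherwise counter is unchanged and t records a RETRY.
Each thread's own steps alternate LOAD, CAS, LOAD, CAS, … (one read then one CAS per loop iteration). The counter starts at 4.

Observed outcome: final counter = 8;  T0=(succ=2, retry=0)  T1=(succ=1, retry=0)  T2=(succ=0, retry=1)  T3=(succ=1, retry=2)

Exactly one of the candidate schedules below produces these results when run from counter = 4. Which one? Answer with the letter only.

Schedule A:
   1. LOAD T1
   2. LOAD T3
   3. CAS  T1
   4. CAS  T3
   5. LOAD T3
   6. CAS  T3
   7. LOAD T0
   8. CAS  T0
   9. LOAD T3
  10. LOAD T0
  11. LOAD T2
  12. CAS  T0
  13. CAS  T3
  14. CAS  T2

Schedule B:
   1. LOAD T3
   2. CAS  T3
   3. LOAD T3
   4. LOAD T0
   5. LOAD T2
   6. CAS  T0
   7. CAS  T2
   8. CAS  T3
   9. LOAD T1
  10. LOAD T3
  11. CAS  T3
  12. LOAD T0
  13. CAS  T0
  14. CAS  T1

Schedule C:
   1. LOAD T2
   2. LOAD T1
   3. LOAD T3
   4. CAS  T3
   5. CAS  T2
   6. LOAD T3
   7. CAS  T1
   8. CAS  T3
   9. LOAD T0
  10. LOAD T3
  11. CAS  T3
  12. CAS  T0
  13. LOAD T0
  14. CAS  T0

Tracing schedule A:
step 1: T1 LOAD ⇒ load; ctr=4 reg=4
step 2: T3 LOAD ⇒ load; ctr=4 reg=4
step 3: T1 CAS ⇒ ok; ctr=5 reg=4
step 4: T3 CAS ⇒ retry; ctr=5 reg=4
step 5: T3 LOAD ⇒ load; ctr=5 reg=5
step 6: T3 CAS ⇒ ok; ctr=6 reg=5
step 7: T0 LOAD ⇒ load; ctr=6 reg=6
step 8: T0 CAS ⇒ ok; ctr=7 reg=6
step 9: T3 LOAD ⇒ load; ctr=7 reg=7
step 10: T0 LOAD ⇒ load; ctr=7 reg=7
step 11: T2 LOAD ⇒ load; ctr=7 reg=7
step 12: T0 CAS ⇒ ok; ctr=8 reg=7
step 13: T3 CAS ⇒ retry; ctr=8 reg=7
step 14: T2 CAS ⇒ retry; ctr=8 reg=7

A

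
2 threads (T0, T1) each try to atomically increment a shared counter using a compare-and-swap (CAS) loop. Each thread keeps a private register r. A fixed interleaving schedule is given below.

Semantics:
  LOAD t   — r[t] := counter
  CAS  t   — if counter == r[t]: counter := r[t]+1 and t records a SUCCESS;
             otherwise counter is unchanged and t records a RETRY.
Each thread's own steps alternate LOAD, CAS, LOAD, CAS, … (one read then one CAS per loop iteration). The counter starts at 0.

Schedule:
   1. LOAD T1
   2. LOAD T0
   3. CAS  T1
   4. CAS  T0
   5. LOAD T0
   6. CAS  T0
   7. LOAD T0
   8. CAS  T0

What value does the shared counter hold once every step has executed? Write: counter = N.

counter = 3

T1 LOAD — after: cnt=0, r=0 — load
T0 LOAD — after: cnt=0, r=0 — load
T1 CAS — after: cnt=1, r=0 — ok
T0 CAS — after: cnt=1, r=0 — retry
T0 LOAD — after: cnt=1, r=1 — load
T0 CAS — after: cnt=2, r=1 — ok
T0 LOAD — after: cnt=2, r=2 — load
T0 CAS — after: cnt=3, r=2 — ok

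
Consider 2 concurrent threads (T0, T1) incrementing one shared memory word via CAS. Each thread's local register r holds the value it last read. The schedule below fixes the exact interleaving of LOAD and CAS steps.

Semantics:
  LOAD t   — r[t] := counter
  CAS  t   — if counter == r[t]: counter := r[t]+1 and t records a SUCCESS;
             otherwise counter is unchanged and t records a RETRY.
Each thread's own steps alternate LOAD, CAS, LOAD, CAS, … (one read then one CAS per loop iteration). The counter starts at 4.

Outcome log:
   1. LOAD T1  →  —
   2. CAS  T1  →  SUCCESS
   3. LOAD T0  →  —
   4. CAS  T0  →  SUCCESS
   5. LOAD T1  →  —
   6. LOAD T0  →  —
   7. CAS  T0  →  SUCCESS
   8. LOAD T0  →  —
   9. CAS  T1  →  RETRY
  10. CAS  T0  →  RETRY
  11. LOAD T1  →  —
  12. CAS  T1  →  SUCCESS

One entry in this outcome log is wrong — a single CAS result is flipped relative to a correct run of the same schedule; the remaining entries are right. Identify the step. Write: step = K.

Re-executing:
T1 LOAD — after: cnt=4, r=4 — load
T1 CAS — after: cnt=5, r=4 — ok
T0 LOAD — after: cnt=5, r=5 — load
T0 CAS — after: cnt=6, r=5 — ok
T1 LOAD — after: cnt=6, r=6 — load
T0 LOAD — after: cnt=6, r=6 — load
T0 CAS — after: cnt=7, r=6 — ok
T0 LOAD — after: cnt=7, r=7 — load
T1 CAS — after: cnt=7, r=6 — retry
T0 CAS — after: cnt=8, r=7 — ok
T1 LOAD — after: cnt=8, r=8 — load
T1 CAS — after: cnt=9, r=8 — ok
Log disagrees first at step 10.

step = 10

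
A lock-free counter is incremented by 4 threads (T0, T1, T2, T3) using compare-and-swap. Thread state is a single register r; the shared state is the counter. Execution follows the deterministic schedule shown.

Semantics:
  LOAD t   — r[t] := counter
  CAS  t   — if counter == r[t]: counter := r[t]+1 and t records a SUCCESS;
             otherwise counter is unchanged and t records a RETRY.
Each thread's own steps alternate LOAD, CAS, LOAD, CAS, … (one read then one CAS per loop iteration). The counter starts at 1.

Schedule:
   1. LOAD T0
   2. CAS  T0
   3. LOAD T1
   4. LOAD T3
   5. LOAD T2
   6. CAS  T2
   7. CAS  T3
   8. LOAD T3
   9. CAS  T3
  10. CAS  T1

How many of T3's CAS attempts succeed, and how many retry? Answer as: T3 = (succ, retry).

T3 = (1, 1)

T0 LOAD — after: cnt=1, r=1 — load
T0 CAS — after: cnt=2, r=1 — ok
T1 LOAD — after: cnt=2, r=2 — load
T3 LOAD — after: cnt=2, r=2 — load
T2 LOAD — after: cnt=2, r=2 — load
T2 CAS — after: cnt=3, r=2 — ok
T3 CAS — after: cnt=3, r=2 — retry
T3 LOAD — after: cnt=3, r=3 — load
T3 CAS — after: cnt=4, r=3 — ok
T1 CAS — after: cnt=4, r=2 — retry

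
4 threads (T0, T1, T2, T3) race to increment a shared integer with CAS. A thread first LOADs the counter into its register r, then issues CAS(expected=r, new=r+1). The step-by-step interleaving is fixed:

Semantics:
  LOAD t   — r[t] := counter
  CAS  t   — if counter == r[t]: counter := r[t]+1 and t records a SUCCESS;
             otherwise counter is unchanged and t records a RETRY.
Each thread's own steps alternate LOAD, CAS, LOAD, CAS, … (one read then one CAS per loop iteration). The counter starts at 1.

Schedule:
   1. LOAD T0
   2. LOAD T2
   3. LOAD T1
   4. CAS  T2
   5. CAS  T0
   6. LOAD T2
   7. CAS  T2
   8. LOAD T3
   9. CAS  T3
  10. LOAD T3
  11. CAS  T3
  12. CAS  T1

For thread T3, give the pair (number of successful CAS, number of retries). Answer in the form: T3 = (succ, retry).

T3 = (2, 0)

step 1: T0 LOAD ⇒ load; ctr=1 reg=1
step 2: T2 LOAD ⇒ load; ctr=1 reg=1
step 3: T1 LOAD ⇒ load; ctr=1 reg=1
step 4: T2 CAS ⇒ ok; ctr=2 reg=1
step 5: T0 CAS ⇒ retry; ctr=2 reg=1
step 6: T2 LOAD ⇒ load; ctr=2 reg=2
step 7: T2 CAS ⇒ ok; ctr=3 reg=2
step 8: T3 LOAD ⇒ load; ctr=3 reg=3
step 9: T3 CAS ⇒ ok; ctr=4 reg=3
step 10: T3 LOAD ⇒ load; ctr=4 reg=4
step 11: T3 CAS ⇒ ok; ctr=5 reg=4
step 12: T1 CAS ⇒ retry; ctr=5 reg=1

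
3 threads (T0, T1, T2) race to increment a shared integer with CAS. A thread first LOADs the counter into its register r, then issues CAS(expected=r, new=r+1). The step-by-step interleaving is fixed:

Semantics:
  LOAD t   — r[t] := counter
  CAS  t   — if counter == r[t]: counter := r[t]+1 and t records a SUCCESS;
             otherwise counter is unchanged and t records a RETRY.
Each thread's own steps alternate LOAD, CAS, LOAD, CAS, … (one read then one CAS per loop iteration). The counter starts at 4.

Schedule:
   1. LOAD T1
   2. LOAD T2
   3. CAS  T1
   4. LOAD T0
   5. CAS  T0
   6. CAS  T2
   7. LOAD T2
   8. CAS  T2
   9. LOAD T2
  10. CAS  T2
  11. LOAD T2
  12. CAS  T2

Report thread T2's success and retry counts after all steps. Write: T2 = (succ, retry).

T2 = (3, 1)

step 1: T1 LOAD ⇒ load; ctr=4 reg=4
step 2: T2 LOAD ⇒ load; ctr=4 reg=4
step 3: T1 CAS ⇒ ok; ctr=5 reg=4
step 4: T0 LOAD ⇒ load; ctr=5 reg=5
step 5: T0 CAS ⇒ ok; ctr=6 reg=5
step 6: T2 CAS ⇒ retry; ctr=6 reg=4
step 7: T2 LOAD ⇒ load; ctr=6 reg=6
step 8: T2 CAS ⇒ ok; ctr=7 reg=6
step 9: T2 LOAD ⇒ load; ctr=7 reg=7
step 10: T2 CAS ⇒ ok; ctr=8 reg=7
step 11: T2 LOAD ⇒ load; ctr=8 reg=8
step 12: T2 CAS ⇒ ok; ctr=9 reg=8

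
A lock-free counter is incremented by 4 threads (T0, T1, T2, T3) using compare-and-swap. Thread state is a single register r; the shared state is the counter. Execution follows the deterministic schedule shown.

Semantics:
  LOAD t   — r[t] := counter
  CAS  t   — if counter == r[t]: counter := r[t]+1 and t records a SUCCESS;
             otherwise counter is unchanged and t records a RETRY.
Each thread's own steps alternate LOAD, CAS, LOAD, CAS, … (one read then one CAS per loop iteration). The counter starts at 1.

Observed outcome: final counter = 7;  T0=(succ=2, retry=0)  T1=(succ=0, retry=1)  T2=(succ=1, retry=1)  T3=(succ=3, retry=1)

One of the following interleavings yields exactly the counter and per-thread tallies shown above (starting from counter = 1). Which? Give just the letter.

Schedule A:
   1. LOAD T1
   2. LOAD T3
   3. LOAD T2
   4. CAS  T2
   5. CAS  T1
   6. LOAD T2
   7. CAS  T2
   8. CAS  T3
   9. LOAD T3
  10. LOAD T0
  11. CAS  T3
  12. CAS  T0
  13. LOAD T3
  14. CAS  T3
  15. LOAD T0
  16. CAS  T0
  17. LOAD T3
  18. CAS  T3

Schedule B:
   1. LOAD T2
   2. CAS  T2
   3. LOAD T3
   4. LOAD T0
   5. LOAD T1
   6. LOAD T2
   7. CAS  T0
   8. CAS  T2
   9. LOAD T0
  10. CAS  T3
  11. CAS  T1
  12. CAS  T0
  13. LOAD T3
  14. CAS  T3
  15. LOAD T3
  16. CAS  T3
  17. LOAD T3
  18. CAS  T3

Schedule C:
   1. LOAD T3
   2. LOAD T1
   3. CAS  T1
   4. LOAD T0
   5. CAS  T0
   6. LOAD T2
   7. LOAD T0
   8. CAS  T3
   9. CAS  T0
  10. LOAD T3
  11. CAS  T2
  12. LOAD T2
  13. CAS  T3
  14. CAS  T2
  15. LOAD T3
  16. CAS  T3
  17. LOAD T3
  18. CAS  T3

B

Run B:
#1 T2 reads 1
#2 T2 CAS(1→2) writes; counter now 2
#3 T3 reads 2
#4 T0 reads 2
#5 T1 reads 2
#6 T2 reads 2
#7 T0 CAS(2→3) writes; counter now 3
#8 T2 CAS(2→3) fails; counter now 3
#9 T0 reads 3
#10 T3 CAS(2→3) fails; counter now 3
#11 T1 CAS(2→3) fails; counter now 3
#12 T0 CAS(3→4) writes; counter now 4
#13 T3 reads 4
#14 T3 CAS(4→5) writes; counter now 5
#15 T3 reads 5
#16 T3 CAS(5→6) writes; counter now 6
#17 T3 reads 6
#18 T3 CAS(6→7) writes; counter now 7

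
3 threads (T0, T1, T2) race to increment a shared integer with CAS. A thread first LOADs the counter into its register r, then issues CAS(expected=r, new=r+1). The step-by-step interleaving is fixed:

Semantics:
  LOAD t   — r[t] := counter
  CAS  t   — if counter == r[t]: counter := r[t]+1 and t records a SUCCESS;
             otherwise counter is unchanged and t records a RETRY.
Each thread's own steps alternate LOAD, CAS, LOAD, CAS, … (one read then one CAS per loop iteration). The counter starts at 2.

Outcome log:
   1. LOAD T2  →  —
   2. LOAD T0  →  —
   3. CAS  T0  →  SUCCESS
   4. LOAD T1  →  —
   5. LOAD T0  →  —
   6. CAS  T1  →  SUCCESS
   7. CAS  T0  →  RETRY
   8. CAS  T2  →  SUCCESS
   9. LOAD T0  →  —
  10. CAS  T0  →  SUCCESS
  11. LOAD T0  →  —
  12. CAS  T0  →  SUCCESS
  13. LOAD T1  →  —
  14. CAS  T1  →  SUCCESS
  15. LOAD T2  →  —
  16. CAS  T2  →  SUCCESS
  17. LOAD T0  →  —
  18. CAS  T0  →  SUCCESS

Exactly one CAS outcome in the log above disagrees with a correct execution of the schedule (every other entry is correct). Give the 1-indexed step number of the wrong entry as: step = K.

Correct run:
1. LOAD T2 → mem=2 r[T2]=2 [LOAD]
2. LOAD T0 → mem=2 r[T0]=2 [LOAD]
3. CAS T0 → mem=3 r[T0]=2 [OK]
4. LOAD T1 → mem=3 r[T1]=3 [LOAD]
5. LOAD T0 → mem=3 r[T0]=3 [LOAD]
6. CAS T1 → mem=4 r[T1]=3 [OK]
7. CAS T0 → mem=4 r[T0]=3 [RETRY]
8. CAS T2 → mem=4 r[T2]=2 [RETRY]
9. LOAD T0 → mem=4 r[T0]=4 [LOAD]
10. CAS T0 → mem=5 r[T0]=4 [OK]
11. LOAD T0 → mem=5 r[T0]=5 [LOAD]
12. CAS T0 → mem=6 r[T0]=5 [OK]
13. LOAD T1 → mem=6 r[T1]=6 [LOAD]
14. CAS T1 → mem=7 r[T1]=6 [OK]
15. LOAD T2 → mem=7 r[T2]=7 [LOAD]
16. CAS T2 → mem=8 r[T2]=7 [OK]
17. LOAD T0 → mem=8 r[T0]=8 [LOAD]
18. CAS T0 → mem=9 r[T0]=8 [OK]
Flip is step 8.

step = 8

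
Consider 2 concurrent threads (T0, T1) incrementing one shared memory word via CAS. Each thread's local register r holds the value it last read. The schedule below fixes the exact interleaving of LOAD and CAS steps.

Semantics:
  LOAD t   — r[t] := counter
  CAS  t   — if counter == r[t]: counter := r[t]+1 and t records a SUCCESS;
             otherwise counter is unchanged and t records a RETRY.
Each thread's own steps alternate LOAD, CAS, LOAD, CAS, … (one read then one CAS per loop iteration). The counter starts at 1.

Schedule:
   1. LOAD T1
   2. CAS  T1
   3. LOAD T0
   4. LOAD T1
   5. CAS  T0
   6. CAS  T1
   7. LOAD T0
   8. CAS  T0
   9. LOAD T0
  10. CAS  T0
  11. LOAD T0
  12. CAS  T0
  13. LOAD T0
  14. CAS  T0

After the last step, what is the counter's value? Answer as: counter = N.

counter = 7

#1 T1 reads 1
#2 T1 CAS(1→2) writes; counter now 2
#3 T0 reads 2
#4 T1 reads 2
#5 T0 CAS(2→3) writes; counter now 3
#6 T1 CAS(2→3) fails; counter now 3
#7 T0 reads 3
#8 T0 CAS(3→4) writes; counter now 4
#9 T0 reads 4
#10 T0 CAS(4→5) writes; counter now 5
#11 T0 reads 5
#12 T0 CAS(5→6) writes; counter now 6
#13 T0 reads 6
#14 T0 CAS(6→7) writes; counter now 7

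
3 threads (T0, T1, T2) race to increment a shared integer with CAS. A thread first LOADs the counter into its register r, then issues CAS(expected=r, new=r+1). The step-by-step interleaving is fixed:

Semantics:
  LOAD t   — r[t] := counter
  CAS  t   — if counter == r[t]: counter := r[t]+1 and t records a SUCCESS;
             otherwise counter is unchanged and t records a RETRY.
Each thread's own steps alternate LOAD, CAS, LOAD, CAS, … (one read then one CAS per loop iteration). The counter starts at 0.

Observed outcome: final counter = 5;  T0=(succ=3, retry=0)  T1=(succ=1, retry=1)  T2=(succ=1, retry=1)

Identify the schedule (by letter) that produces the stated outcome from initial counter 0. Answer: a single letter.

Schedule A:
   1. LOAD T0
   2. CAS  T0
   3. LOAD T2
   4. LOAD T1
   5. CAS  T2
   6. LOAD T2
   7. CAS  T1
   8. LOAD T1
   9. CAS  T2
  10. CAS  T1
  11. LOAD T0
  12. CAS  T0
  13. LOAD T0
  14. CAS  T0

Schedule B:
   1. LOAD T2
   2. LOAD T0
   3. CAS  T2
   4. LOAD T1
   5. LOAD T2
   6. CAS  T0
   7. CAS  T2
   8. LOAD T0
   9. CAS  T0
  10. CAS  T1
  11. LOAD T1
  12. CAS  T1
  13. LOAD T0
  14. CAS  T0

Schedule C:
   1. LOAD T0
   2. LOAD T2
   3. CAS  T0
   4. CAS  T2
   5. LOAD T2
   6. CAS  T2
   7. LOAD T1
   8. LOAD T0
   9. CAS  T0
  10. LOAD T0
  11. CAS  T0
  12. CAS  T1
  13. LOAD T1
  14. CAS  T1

Simulating candidate C:
T0 LOAD — after: cnt=0, r=0 — load
T2 LOAD — after: cnt=0, r=0 — load
T0 CAS — after: cnt=1, r=0 — ok
T2 CAS — after: cnt=1, r=0 — retry
T2 LOAD — after: cnt=1, r=1 — load
T2 CAS — after: cnt=2, r=1 — ok
T1 LOAD — after: cnt=2, r=2 — load
T0 LOAD — after: cnt=2, r=2 — load
T0 CAS — after: cnt=3, r=2 — ok
T0 LOAD — after: cnt=3, r=3 — load
T0 CAS — after: cnt=4, r=3 — ok
T1 CAS — after: cnt=4, r=2 — retry
T1 LOAD — after: cnt=4, r=4 — load
T1 CAS — after: cnt=5, r=4 — ok

C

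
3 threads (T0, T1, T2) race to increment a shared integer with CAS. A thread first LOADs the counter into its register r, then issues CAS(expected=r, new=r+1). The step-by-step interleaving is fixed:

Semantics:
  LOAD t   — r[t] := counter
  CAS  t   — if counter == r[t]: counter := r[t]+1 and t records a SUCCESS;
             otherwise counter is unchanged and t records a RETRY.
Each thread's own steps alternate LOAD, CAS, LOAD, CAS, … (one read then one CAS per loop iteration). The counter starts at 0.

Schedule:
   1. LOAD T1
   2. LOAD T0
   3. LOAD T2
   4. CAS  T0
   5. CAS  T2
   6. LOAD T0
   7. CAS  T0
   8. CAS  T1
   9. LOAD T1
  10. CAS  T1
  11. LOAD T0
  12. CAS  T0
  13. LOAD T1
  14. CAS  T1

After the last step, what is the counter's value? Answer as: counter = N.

T1 LOAD — after: cnt=0, r=0 — load
T0 LOAD — after: cnt=0, r=0 — load
T2 LOAD — after: cnt=0, r=0 — load
T0 CAS — after: cnt=1, r=0 — ok
T2 CAS — after: cnt=1, r=0 — retry
T0 LOAD — after: cnt=1, r=1 — load
T0 CAS — after: cnt=2, r=1 — ok
T1 CAS — after: cnt=2, r=0 — retry
T1 LOAD — after: cnt=2, r=2 — load
T1 CAS — after: cnt=3, r=2 — ok
T0 LOAD — after: cnt=3, r=3 — load
T0 CAS — after: cnt=4, r=3 — ok
T1 LOAD — after: cnt=4, r=4 — load
T1 CAS — after: cnt=5, r=4 — ok

counter = 5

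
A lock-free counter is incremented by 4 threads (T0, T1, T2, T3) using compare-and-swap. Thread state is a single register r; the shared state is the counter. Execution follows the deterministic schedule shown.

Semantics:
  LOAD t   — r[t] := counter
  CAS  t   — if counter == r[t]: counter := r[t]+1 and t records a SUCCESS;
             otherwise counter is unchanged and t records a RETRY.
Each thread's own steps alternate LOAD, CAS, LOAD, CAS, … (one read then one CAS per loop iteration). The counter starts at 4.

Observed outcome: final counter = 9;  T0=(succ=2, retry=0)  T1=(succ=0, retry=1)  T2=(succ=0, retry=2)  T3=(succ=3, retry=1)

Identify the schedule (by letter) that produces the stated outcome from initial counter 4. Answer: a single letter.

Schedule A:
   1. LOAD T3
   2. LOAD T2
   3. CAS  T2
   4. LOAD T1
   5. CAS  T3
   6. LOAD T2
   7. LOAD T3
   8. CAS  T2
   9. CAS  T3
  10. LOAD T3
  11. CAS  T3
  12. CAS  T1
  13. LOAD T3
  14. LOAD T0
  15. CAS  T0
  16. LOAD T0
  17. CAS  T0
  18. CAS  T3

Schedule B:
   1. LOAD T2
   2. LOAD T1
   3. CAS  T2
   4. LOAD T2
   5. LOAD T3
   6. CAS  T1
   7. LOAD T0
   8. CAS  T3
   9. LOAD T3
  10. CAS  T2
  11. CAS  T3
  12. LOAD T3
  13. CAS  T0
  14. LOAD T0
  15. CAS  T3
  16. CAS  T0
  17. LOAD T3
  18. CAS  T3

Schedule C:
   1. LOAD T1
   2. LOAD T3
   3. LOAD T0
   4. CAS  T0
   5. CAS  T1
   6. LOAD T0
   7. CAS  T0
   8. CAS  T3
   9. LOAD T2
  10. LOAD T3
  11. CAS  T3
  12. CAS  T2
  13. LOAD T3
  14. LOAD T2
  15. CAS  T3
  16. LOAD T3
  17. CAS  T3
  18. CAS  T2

C

Run C:
   1) LOAD T1:  M=4  r_T1=4
   2) LOAD T3:  M=4  r_T3=4
   3) LOAD T0:  M=4  r_T0=4
   4) CAS  T0:  M=5  r_T0=4 ✓
   5) CAS  T1:  M=5  r_T1=4 ✗
   6) LOAD T0:  M=5  r_T0=5
   7) CAS  T0:  M=6  r_T0=5 ✓
   8) CAS  T3:  M=6  r_T3=4 ✗
   9) LOAD T2:  M=6  r_T2=6
  10) LOAD T3:  M=6  r_T3=6
  11) CAS  T3:  M=7  r_T3=6 ✓
  12) CAS  T2:  M=7  r_T2=6 ✗
  13) LOAD T3:  M=7  r_T3=7
  14) LOAD T2:  M=7  r_T2=7
  15) CAS  T3:  M=8  r_T3=7 ✓
  16) LOAD T3:  M=8  r_T3=8
  17) CAS  T3:  M=9  r_T3=8 ✓
  18) CAS  T2:  M=9  r_T2=7 ✗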